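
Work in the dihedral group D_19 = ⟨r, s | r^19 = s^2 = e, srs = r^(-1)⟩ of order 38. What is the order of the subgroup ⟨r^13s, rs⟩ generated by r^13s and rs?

|⟨r^13s⟩| = 2 and |⟨rs⟩| = 2, so |H| is a multiple of lcm(2, 2) = 2 and divides |G| = 38.
Closing {r^13s, rs} under the group operation gives all of G, so |H| = 38.

38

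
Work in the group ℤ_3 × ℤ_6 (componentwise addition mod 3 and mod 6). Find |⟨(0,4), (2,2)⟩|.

|⟨(0,4)⟩| = 3 and |⟨(2,2)⟩| = 3, so |H| is a multiple of lcm(3, 3) = 3 and divides |G| = 18.
Closing under the operation: H = {(0,0), (0,2), (0,4), (1,0), (1,2), (1,4), (2,0), (2,2), (2,4)}, so |H| = 9.

9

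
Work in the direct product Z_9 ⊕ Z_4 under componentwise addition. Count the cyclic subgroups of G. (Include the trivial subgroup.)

9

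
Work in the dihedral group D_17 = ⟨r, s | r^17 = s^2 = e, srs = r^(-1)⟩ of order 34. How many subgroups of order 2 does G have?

17

|G| = 34 and 2 | 34, so subgroups of order 2 are possible by Lagrange.
The subgroups of order 2 are: {e, r^10s}; {e, r^11s}; {e, r^12s}; {e, r^13s}; … (17 in all).
So G has 17 subgroups of order 2.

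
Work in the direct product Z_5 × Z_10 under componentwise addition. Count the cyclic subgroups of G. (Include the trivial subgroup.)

A cyclic subgroup of order d is generated by each of its φ(d) elements of order d, so the cyclic subgroups of order d number (#elements of order d)/φ(d).
Cyclic subgroups by order — order 1: 1; order 2: 1; order 5: 6; order 10: 6.
Total: 14.

14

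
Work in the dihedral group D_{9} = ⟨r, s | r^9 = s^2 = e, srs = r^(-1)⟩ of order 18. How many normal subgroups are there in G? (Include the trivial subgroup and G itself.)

G has 16 subgroups. Checking conjugation-invariance by order — order 1: 1/1 normal; order 2: 0/9 normal; order 3: 1/1 normal; order 6: 0/3 normal; order 9: 1/1 normal; order 18: 1/1 normal.
Total normal subgroups: 4.

4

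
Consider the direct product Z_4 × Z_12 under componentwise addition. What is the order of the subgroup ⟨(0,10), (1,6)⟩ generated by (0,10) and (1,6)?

24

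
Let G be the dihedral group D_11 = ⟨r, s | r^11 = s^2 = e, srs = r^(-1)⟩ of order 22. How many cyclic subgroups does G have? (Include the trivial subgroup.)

A cyclic subgroup of order d is generated by each of its φ(d) elements of order d, so the cyclic subgroups of order d number (#elements of order d)/φ(d).
Cyclic subgroups by order — order 1: 1; order 2: 11; order 11: 1.
Total: 13.

13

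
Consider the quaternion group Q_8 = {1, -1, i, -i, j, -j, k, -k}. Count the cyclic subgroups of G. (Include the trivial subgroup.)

5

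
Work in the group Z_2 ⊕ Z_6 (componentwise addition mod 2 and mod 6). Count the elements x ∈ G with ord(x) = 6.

An element (a,b) has order lcm(ord(a), ord(b)); count pairs with lcm equal to 6.
Enumerating gives 6 such elements.

6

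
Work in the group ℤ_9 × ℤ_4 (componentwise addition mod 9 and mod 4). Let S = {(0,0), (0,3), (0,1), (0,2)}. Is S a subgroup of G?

|S| = 4 divides |G| = 36, consistent with Lagrange.
S contains the identity, every element's inverse is in S, and S is closed under +: it is a subgroup.
In fact S = ⟨(0,1)⟩.

Yes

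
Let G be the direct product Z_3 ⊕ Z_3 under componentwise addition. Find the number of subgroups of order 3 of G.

|G| = 9 and 3 | 9, so subgroups of order 3 are possible by Lagrange.
The subgroups of order 3 are: {(0,0), (0,1), (0,2)}; {(0,0), (1,0), (2,0)}; {(0,0), (1,1), (2,2)}; {(0,0), (1,2), (2,1)}.
So G has 4 subgroups of order 3.

4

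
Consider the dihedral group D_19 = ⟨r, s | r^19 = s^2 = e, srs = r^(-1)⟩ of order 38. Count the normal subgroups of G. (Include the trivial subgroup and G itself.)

G has 22 subgroups. Checking conjugation-invariance by order — order 1: 1/1 normal; order 2: 0/19 normal; order 19: 1/1 normal; order 38: 1/1 normal.
Total normal subgroups: 3.

3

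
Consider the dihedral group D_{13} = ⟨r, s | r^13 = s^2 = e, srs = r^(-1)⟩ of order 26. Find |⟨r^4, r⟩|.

13

|⟨r^4⟩| = 13 and |⟨r⟩| = 13, so |H| is a multiple of lcm(13, 13) = 13 and divides |G| = 26.
Closing under the operation: H = {e, r, r^2, r^3, r^4, r^5, r^6, r^7, r^8, r^9, r^10, r^11, r^12}, so |H| = 13.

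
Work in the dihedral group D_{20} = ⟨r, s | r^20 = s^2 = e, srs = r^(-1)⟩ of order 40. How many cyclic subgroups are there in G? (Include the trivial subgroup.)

26

Each element a generates a cyclic subgroup ⟨a⟩; distinct elements may generate the same one (a cyclic group of order d has φ(d) generators).
Cyclic subgroups by order — order 1: 1; order 2: 21; order 4: 1; order 5: 1; order 10: 1; order 20: 1.
Total: 26.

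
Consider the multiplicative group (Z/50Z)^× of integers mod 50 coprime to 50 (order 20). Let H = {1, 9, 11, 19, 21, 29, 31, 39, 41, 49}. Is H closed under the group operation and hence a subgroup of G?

Yes

|H| = 10 divides |G| = 20, consistent with Lagrange.
H contains the identity, every element's inverse is in H, and H is closed under ·: it is a subgroup.
In fact H = ⟨39⟩.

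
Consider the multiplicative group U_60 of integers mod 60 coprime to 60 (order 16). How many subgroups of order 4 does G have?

11

|G| = 16 and 4 | 16, so subgroups of order 4 are possible by Lagrange.
The subgroups of order 4 are: {1, 11, 19, 29}; {1, 11, 31, 41}; {1, 11, 49, 59}; {1, 13, 37, 49}; … (11 in all).
So G has 11 subgroups of order 4.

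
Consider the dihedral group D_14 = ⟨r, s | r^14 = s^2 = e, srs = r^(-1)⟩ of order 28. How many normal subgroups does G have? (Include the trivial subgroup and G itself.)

7

G has 28 subgroups. Checking conjugation-invariance by order — order 1: 1/1 normal; order 2: 1/15 normal; order 4: 0/7 normal; order 7: 1/1 normal; order 14: 3/3 normal; order 28: 1/1 normal.
Total normal subgroups: 7.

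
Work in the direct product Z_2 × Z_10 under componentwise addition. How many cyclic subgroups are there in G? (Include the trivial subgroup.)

Group the elements of G by the cyclic subgroup they generate; each cyclic subgroup of order d accounts for φ(d) elements.
Cyclic subgroups by order — order 1: 1; order 2: 3; order 5: 1; order 10: 3.
Total: 8.

8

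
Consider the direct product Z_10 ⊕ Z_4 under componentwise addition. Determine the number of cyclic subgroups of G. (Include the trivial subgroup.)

12

A cyclic subgroup of order d is generated by each of its φ(d) elements of order d, so the cyclic subgroups of order d number (#elements of order d)/φ(d).
Cyclic subgroups by order — order 1: 1; order 2: 3; order 4: 2; order 5: 1; order 10: 3; order 20: 2.
Total: 12.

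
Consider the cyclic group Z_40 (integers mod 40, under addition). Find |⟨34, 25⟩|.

40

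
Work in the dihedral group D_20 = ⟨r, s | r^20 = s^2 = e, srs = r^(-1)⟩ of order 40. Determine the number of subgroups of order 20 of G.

3

|G| = 40 and 20 | 40, so subgroups of order 20 are possible by Lagrange.
The subgroups of order 20 are: {e, r, r^2, r^3, r^4, r^5, r^6, r^7, r^8, r^9, r^10, r^11, r^12, r^13, r^14, r^15, r^16, r^17, r^18, r^19}; {e, r^2, r^4, r^6, r^8, r^10, r^12, r^14, r^16, r^18, s, r^2s, r^4s, r^6s, r^8s, r^10s, r^12s, r^14s, r^16s, r^18s}; {e, r^2, r^4, r^6, r^8, r^10, r^12, r^14, r^16, r^18, rs, r^3s, r^5s, r^7s, r^9s, r^11s, r^13s, r^15s, r^17s, r^19s}.
So G has 3 subgroups of order 20.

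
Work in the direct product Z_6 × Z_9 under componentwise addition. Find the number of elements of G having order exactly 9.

18

An element (a,b) has order lcm(ord(a), ord(b)); count pairs with lcm equal to 9.
Enumerating gives 18 such elements.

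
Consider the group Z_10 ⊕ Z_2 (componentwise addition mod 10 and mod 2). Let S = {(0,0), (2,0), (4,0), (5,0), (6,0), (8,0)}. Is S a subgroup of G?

|S| = 6 does not divide |G| = 20, so by Lagrange S is not a subgroup.

No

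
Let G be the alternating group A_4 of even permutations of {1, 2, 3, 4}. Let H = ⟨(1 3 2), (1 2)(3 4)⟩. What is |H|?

12

|⟨(1 3 2)⟩| = 3 and |⟨(1 2)(3 4)⟩| = 2, so |H| is a multiple of lcm(3, 2) = 6 and divides |G| = 12.
Closing {(1 3 2), (1 2)(3 4)} under the group operation gives all of G, so |H| = 12.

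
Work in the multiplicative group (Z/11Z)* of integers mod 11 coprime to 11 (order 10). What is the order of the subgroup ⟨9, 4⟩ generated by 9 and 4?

5

|⟨9⟩| = 5 and |⟨4⟩| = 5, so |H| is a multiple of lcm(5, 5) = 5 and divides |G| = 10.
Closing under the operation: H = {1, 3, 4, 5, 9}, so |H| = 5.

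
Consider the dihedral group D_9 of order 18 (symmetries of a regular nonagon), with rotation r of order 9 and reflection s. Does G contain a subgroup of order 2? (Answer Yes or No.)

2 | 18. A subgroup of order 2 is {e, r^2s}.

Yes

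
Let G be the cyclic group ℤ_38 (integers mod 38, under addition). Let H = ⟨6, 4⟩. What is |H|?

19

|⟨6⟩| = 19 and |⟨4⟩| = 19, so |H| is a multiple of lcm(19, 19) = 19 and divides |G| = 38.
Closing under the operation: H = {0, 2, 4, 6, 8, 10, 12, 14, 16, 18, 20, 22, 24, 26, 28, 30, 32, 34, 36}, so |H| = 19.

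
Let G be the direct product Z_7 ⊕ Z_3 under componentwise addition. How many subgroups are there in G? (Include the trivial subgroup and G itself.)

|G| = 21, so by Lagrange every subgroup order divides 21. Divisors: 1, 3, 7, 21.
Subgroups by order — order 1: 1; order 3: 1; order 7: 1; order 21: 1.
Total: 1 + 1 + 1 + 1 = 4.

4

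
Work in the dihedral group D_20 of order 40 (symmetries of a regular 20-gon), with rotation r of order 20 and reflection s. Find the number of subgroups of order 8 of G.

5

|G| = 40 and 8 | 40, so subgroups of order 8 are possible by Lagrange.
The subgroups of order 8 are: {e, r^5, r^10, r^15, s, r^5s, r^10s, r^15s}; {e, r^5, r^10, r^15, rs, r^6s, r^11s, r^16s}; {e, r^5, r^10, r^15, r^2s, r^7s, r^12s, r^17s}; {e, r^5, r^10, r^15, r^3s, r^8s, r^13s, r^18s}; … (5 in all).
So G has 5 subgroups of order 8.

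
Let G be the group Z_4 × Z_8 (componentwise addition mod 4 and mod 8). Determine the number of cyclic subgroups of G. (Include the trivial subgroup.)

14

Group the elements of G by the cyclic subgroup they generate; each cyclic subgroup of order d accounts for φ(d) elements.
Cyclic subgroups by order — order 1: 1; order 2: 3; order 4: 6; order 8: 4.
Total: 14.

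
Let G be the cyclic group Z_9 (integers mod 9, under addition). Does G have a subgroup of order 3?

Yes

3 | 9. A subgroup of order 3 is {0, 3, 6}.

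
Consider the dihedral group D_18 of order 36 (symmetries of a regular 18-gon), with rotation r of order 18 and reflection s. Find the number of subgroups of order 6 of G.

7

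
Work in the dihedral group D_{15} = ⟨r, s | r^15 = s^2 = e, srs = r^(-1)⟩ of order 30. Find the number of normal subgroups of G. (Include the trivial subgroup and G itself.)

G has 28 subgroups. Checking conjugation-invariance by order — order 1: 1/1 normal; order 2: 0/15 normal; order 3: 1/1 normal; order 5: 1/1 normal; order 6: 0/5 normal; order 10: 0/3 normal; order 15: 1/1 normal; order 30: 1/1 normal.
Total normal subgroups: 5.

5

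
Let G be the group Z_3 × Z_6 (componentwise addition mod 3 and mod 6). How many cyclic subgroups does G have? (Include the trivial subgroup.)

Each element a generates a cyclic subgroup ⟨a⟩; distinct elements may generate the same one (a cyclic group of order d has φ(d) generators).
Cyclic subgroups by order — order 1: 1; order 2: 1; order 3: 4; order 6: 4.
Total: 10.

10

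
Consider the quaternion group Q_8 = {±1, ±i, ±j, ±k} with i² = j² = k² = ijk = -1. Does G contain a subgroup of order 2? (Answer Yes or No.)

Yes

2 | 8. A subgroup of order 2 is {1, -1}.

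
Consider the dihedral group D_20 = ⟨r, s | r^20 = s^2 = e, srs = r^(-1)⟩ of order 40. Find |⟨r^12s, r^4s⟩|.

10

|⟨r^12s⟩| = 2 and |⟨r^4s⟩| = 2, so |H| is a multiple of lcm(2, 2) = 2 and divides |G| = 40.
Closing under the operation: H = {e, r^4, r^8, r^12, r^16, s, r^4s, r^8s, r^12s, r^16s}, so |H| = 10.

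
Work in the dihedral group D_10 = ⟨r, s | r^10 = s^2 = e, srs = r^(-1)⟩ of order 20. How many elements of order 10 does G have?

4

The elements of order 10 are: r, r^3, r^7, r^9.
That's 4.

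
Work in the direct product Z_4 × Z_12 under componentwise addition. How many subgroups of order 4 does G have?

|G| = 48 and 4 | 48, so subgroups of order 4 are possible by Lagrange.
The subgroups of order 4 are: {(0,0), (0,3), (0,6), (0,9)}; {(0,0), (0,6), (2,0), (2,6)}; {(0,0), (0,6), (2,3), (2,9)}; {(0,0), (1,0), (2,0), (3,0)}; … (7 in all).
So G has 7 subgroups of order 4.

7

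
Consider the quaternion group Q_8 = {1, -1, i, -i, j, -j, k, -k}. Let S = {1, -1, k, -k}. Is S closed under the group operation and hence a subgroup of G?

Yes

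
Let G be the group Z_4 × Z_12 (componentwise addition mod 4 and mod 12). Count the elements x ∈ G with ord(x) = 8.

An element (a,b) has order lcm(ord(a), ord(b)); count pairs with lcm equal to 8.
Enumerating gives 0 such elements.

0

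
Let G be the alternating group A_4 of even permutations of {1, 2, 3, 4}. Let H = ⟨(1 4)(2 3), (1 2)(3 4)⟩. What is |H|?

4

|⟨(1 4)(2 3)⟩| = 2 and |⟨(1 2)(3 4)⟩| = 2, so |H| is a multiple of lcm(2, 2) = 2 and divides |G| = 12.
Closing under the operation: H = {e, (1 2)(3 4), (1 3)(2 4), (1 4)(2 3)}, so |H| = 4.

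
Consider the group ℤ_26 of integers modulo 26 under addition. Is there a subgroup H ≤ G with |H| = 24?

24 does not divide |G| = 26, so by Lagrange no subgroup of order 24 exists.

No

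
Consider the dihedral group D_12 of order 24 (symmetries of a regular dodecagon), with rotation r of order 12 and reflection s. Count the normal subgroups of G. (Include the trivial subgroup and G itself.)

G has 34 subgroups. Checking conjugation-invariance by order — order 1: 1/1 normal; order 2: 1/13 normal; order 3: 1/1 normal; order 4: 1/7 normal; order 6: 1/5 normal; order 8: 0/3 normal; order 12: 3/3 normal; order 24: 1/1 normal.
Total normal subgroups: 9.

9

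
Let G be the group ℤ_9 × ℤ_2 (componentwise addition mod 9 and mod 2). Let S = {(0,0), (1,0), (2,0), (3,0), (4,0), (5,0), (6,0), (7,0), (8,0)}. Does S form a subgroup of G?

Yes

|S| = 9 divides |G| = 18, consistent with Lagrange.
S contains the identity, every element's inverse is in S, and S is closed under +: it is a subgroup.
In fact S = ⟨(4,0)⟩.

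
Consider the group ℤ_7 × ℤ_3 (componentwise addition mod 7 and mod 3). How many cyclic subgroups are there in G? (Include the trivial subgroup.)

4

Group the elements of G by the cyclic subgroup they generate; each cyclic subgroup of order d accounts for φ(d) elements.
Cyclic subgroups by order — order 1: 1; order 3: 1; order 7: 1; order 21: 1.
Total: 4.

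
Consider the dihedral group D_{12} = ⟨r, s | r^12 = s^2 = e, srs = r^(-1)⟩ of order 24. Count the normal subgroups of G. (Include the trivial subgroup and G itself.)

G has 34 subgroups. Checking conjugation-invariance by order — order 1: 1/1 normal; order 2: 1/13 normal; order 3: 1/1 normal; order 4: 1/7 normal; order 6: 1/5 normal; order 8: 0/3 normal; order 12: 3/3 normal; order 24: 1/1 normal.
Total normal subgroups: 9.

9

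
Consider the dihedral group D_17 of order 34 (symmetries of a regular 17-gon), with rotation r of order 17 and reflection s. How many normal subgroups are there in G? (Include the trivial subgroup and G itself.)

3

G has 20 subgroups. Checking conjugation-invariance by order — order 1: 1/1 normal; order 2: 0/17 normal; order 17: 1/1 normal; order 34: 1/1 normal.
Total normal subgroups: 3.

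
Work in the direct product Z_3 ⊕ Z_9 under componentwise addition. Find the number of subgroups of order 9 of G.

|G| = 27 and 9 | 27, so subgroups of order 9 are possible by Lagrange.
The subgroups of order 9 are: {(0,0), (0,1), (0,2), (0,3), (0,4), (0,5), (0,6), (0,7), (0,8)}; {(0,0), (0,3), (0,6), (1,0), (1,3), (1,6), (2,0), (2,3), (2,6)}; {(0,0), (0,3), (0,6), (1,1), (1,4), (1,7), (2,2), (2,5), (2,8)}; {(0,0), (0,3), (0,6), (1,2), (1,5), (1,8), (2,1), (2,4), (2,7)}.
So G has 4 subgroups of order 9.

4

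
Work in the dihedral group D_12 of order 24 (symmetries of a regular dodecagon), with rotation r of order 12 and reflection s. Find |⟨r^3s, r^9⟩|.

|⟨r^3s⟩| = 2 and |⟨r^9⟩| = 4, so |H| is a multiple of lcm(2, 4) = 4 and divides |G| = 24.
Closing under the operation: H = {e, r^3, r^6, r^9, s, r^3s, r^6s, r^9s}, so |H| = 8.

8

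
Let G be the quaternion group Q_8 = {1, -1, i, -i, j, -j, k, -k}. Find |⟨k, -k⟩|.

4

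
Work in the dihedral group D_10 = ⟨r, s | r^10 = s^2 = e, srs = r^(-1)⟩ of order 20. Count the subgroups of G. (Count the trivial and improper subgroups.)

22

|G| = 20, so by Lagrange every subgroup order divides 20. Divisors: 1, 2, 4, 5, 10, 20.
Subgroups by order — order 1: 1; order 2: 11; order 4: 5; order 5: 1; order 10: 3; order 20: 1.
Total: 1 + 11 + 5 + 1 + 3 + 1 = 22.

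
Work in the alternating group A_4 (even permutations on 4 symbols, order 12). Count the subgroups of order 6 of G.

0

|G| = 12 and 6 | 12, so subgroups of order 6 are possible by Lagrange.
Checking all subgroups of G, none has order 6.
So G has 0 subgroups of order 6.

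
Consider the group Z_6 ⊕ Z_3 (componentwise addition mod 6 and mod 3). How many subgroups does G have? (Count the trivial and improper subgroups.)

12

|G| = 18, so by Lagrange every subgroup order divides 18. Divisors: 1, 2, 3, 6, 9, 18.
Subgroups by order — order 1: 1; order 2: 1; order 3: 4; order 6: 4; order 9: 1; order 18: 1.
Total: 1 + 1 + 4 + 4 + 1 + 1 = 12.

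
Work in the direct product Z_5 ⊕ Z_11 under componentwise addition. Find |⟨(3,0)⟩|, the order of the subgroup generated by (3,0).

The order of (3,0) in Z_5 × Z_11 is lcm(ord(3) in Z_5, ord(0) in Z_11).
ord(3) = 5 and ord(0) = 1, so |⟨(3,0)⟩| = lcm(5, 1) = 5.

5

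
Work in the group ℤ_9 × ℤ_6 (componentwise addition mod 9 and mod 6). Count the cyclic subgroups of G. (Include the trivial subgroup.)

16

Each element a generates a cyclic subgroup ⟨a⟩; distinct elements may generate the same one (a cyclic group of order d has φ(d) generators).
Cyclic subgroups by order — order 1: 1; order 2: 1; order 3: 4; order 6: 4; order 9: 3; order 18: 3.
Total: 16.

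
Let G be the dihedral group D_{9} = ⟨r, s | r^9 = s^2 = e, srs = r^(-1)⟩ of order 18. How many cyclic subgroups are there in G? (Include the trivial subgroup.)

Each element a generates a cyclic subgroup ⟨a⟩; distinct elements may generate the same one (a cyclic group of order d has φ(d) generators).
Cyclic subgroups by order — order 1: 1; order 2: 9; order 3: 1; order 9: 1.
Total: 12.

12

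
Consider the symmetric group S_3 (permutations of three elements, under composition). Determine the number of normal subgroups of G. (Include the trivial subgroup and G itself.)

3

G has 6 subgroups. Checking conjugation-invariance by order — order 1: 1/1 normal; order 2: 0/3 normal; order 3: 1/1 normal; order 6: 1/1 normal.
Total normal subgroups: 3.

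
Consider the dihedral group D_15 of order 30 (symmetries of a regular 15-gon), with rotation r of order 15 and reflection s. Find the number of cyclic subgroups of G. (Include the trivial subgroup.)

A cyclic subgroup of order d is generated by each of its φ(d) elements of order d, so the cyclic subgroups of order d number (#elements of order d)/φ(d).
Cyclic subgroups by order — order 1: 1; order 2: 15; order 3: 1; order 5: 1; order 15: 1.
Total: 19.

19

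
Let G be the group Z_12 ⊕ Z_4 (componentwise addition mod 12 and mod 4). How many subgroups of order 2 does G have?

3

|G| = 48 and 2 | 48, so subgroups of order 2 are possible by Lagrange.
The subgroups of order 2 are: {(0,0), (0,2)}; {(0,0), (6,0)}; {(0,0), (6,2)}.
So G has 3 subgroups of order 2.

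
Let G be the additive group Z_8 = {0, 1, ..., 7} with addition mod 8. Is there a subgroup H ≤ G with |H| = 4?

Yes

4 | 8. A subgroup of order 4 is {0, 2, 4, 6}.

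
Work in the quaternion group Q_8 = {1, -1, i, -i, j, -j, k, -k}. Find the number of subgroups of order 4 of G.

3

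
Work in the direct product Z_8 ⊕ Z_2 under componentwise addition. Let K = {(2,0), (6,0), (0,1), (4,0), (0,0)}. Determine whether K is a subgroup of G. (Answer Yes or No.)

No

|K| = 5 does not divide |G| = 16, so by Lagrange K is not a subgroup.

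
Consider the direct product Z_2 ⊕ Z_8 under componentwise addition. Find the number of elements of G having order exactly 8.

8

An element (a,b) has order lcm(ord(a), ord(b)); count pairs with lcm equal to 8.
Enumerating gives 8 such elements.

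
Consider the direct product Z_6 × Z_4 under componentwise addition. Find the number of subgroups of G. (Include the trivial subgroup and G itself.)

|G| = 24, so by Lagrange every subgroup order divides 24. Divisors: 1, 2, 3, 4, 6, 8, 12, 24.
Subgroups by order — order 1: 1; order 2: 3; order 3: 1; order 4: 3; order 6: 3; order 8: 1; order 12: 3; order 24: 1.
Total: 1 + 3 + 1 + 3 + 3 + 1 + 3 + 1 = 16.

16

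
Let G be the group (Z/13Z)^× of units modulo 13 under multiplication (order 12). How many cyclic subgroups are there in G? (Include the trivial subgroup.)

Group the elements of G by the cyclic subgroup they generate; each cyclic subgroup of order d accounts for φ(d) elements.
Cyclic subgroups by order — order 1: 1; order 2: 1; order 3: 1; order 4: 1; order 6: 1; order 12: 1.
Total: 6.

6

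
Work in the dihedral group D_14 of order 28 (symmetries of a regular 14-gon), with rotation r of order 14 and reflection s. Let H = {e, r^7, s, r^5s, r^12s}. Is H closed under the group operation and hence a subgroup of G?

No

|H| = 5 does not divide |G| = 28, so by Lagrange H is not a subgroup.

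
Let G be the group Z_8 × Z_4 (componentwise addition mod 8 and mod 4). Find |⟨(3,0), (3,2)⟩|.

16

|⟨(3,0)⟩| = 8 and |⟨(3,2)⟩| = 8, so |H| is a multiple of lcm(8, 8) = 8 and divides |G| = 32.
Closing under the operation: H = {(0,0), (0,2), (1,0), (1,2), (2,0), (2,2), (3,0), (3,2), (4,0), (4,2), (5,0), (5,2), (6,0), (6,2), (7,0), (7,2)}, so |H| = 16.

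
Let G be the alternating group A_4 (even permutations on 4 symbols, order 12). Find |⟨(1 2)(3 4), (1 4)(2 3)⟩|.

4

|⟨(1 2)(3 4)⟩| = 2 and |⟨(1 4)(2 3)⟩| = 2, so |H| is a multiple of lcm(2, 2) = 2 and divides |G| = 12.
Closing under the operation: H = {e, (1 2)(3 4), (1 3)(2 4), (1 4)(2 3)}, so |H| = 4.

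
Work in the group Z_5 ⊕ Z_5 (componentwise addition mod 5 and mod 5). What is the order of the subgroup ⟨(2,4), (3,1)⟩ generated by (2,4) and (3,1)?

5

|⟨(2,4)⟩| = 5 and |⟨(3,1)⟩| = 5, so |H| is a multiple of lcm(5, 5) = 5 and divides |G| = 25.
Closing under the operation: H = {(0,0), (1,2), (2,4), (3,1), (4,3)}, so |H| = 5.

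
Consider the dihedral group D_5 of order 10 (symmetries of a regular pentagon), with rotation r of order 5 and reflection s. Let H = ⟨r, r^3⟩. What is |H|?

5

|⟨r⟩| = 5 and |⟨r^3⟩| = 5, so |H| is a multiple of lcm(5, 5) = 5 and divides |G| = 10.
Closing under the operation: H = {e, r, r^2, r^3, r^4}, so |H| = 5.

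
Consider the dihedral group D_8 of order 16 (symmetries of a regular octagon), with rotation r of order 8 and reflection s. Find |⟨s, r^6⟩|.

|⟨s⟩| = 2 and |⟨r^6⟩| = 4, so |H| is a multiple of lcm(2, 4) = 4 and divides |G| = 16.
Closing under the operation: H = {e, r^2, r^4, r^6, s, r^2s, r^4s, r^6s}, so |H| = 8.

8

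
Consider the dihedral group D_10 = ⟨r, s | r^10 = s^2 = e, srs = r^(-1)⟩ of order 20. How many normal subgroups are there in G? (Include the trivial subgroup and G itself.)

G has 22 subgroups. Checking conjugation-invariance by order — order 1: 1/1 normal; order 2: 1/11 normal; order 4: 0/5 normal; order 5: 1/1 normal; order 10: 3/3 normal; order 20: 1/1 normal.
Total normal subgroups: 7.

7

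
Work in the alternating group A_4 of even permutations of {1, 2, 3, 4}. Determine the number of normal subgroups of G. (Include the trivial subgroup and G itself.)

3

G has 10 subgroups. Checking conjugation-invariance by order — order 1: 1/1 normal; order 2: 0/3 normal; order 3: 0/4 normal; order 4: 1/1 normal; order 12: 1/1 normal.
Total normal subgroups: 3.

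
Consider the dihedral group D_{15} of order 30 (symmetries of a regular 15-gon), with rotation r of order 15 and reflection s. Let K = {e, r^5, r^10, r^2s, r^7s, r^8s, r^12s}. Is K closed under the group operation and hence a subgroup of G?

No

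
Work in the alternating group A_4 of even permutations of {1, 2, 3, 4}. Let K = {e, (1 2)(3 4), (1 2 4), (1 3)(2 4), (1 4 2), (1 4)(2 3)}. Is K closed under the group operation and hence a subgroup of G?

Closure fails: (1 2)(3 4) ∘ (1 2 4) = (2 3 4) ∉ K. So K is not a subgroup.

No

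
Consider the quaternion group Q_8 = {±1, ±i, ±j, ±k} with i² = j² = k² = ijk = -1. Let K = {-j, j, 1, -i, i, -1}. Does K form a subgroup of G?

No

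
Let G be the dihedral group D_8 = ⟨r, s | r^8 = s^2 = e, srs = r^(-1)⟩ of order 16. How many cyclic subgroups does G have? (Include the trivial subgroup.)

12

Each element a generates a cyclic subgroup ⟨a⟩; distinct elements may generate the same one (a cyclic group of order d has φ(d) generators).
Cyclic subgroups by order — order 1: 1; order 2: 9; order 4: 1; order 8: 1.
Total: 12.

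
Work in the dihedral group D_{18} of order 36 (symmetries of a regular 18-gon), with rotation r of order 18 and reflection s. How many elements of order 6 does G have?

2

The elements of order 6 are: r^3, r^15.
That's 2.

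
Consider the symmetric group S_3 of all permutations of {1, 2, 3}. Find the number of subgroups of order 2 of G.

3

|G| = 6 and 2 | 6, so subgroups of order 2 are possible by Lagrange.
The subgroups of order 2 are: {e, (1 2)}; {e, (1 3)}; {e, (2 3)}.
So G has 3 subgroups of order 2.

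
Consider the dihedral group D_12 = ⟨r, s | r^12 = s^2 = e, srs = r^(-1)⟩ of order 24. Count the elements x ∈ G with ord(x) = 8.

No element of G has order 8 (even though 8 | 24).

0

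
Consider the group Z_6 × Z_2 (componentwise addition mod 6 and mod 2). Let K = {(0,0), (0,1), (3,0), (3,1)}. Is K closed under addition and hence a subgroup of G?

|K| = 4 divides |G| = 12, consistent with Lagrange.
K contains the identity, every element's inverse is in K, and K is closed under +: it is a subgroup.

Yes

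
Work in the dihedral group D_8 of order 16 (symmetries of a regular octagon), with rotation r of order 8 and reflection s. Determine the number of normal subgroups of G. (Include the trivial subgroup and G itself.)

7

G has 19 subgroups. Checking conjugation-invariance by order — order 1: 1/1 normal; order 2: 1/9 normal; order 4: 1/5 normal; order 8: 3/3 normal; order 16: 1/1 normal.
Total normal subgroups: 7.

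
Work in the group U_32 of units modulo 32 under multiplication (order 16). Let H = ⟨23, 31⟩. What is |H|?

|⟨23⟩| = 4 and |⟨31⟩| = 2, so |H| is a multiple of lcm(4, 2) = 4 and divides |G| = 16.
Closing under the operation: H = {1, 7, 9, 15, 17, 23, 25, 31}, so |H| = 8.

8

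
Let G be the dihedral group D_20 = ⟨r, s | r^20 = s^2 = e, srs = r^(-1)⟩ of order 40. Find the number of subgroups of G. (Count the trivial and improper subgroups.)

|G| = 40, so by Lagrange every subgroup order divides 40. Divisors: 1, 2, 4, 5, 8, 10, 20, 40.
Subgroups by order — order 1: 1; order 2: 21; order 4: 11; order 5: 1; order 8: 5; order 10: 5; order 20: 3; order 40: 1.
Total: 1 + 21 + 11 + 1 + 5 + 5 + 3 + 1 = 48.

48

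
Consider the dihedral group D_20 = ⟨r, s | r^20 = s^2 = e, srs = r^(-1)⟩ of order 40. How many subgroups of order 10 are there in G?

|G| = 40 and 10 | 40, so subgroups of order 10 are possible by Lagrange.
The subgroups of order 10 are: {e, r^2, r^4, r^6, r^8, r^10, r^12, r^14, r^16, r^18}; {e, r^4, r^8, r^12, r^16, r^2s, r^6s, r^10s, r^14s, r^18s}; {e, r^4, r^8, r^12, r^16, r^3s, r^7s, r^11s, r^15s, r^19s}; {e, r^4, r^8, r^12, r^16, s, r^4s, r^8s, r^12s, r^16s}; … (5 in all).
So G has 5 subgroups of order 10.

5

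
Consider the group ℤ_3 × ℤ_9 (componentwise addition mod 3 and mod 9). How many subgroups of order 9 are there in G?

|G| = 27 and 9 | 27, so subgroups of order 9 are possible by Lagrange.
The subgroups of order 9 are: {(0,0), (0,1), (0,2), (0,3), (0,4), (0,5), (0,6), (0,7), (0,8)}; {(0,0), (0,3), (0,6), (1,0), (1,3), (1,6), (2,0), (2,3), (2,6)}; {(0,0), (0,3), (0,6), (1,1), (1,4), (1,7), (2,2), (2,5), (2,8)}; {(0,0), (0,3), (0,6), (1,2), (1,5), (1,8), (2,1), (2,4), (2,7)}.
So G has 4 subgroups of order 9.

4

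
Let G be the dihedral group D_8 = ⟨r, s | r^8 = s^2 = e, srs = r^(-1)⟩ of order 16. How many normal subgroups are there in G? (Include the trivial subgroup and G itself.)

G has 19 subgroups. Checking conjugation-invariance by order — order 1: 1/1 normal; order 2: 1/9 normal; order 4: 1/5 normal; order 8: 3/3 normal; order 16: 1/1 normal.
Total normal subgroups: 7.

7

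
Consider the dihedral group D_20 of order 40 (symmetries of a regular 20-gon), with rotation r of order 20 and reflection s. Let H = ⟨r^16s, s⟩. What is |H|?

10

|⟨r^16s⟩| = 2 and |⟨s⟩| = 2, so |H| is a multiple of lcm(2, 2) = 2 and divides |G| = 40.
Closing under the operation: H = {e, r^4, r^8, r^12, r^16, s, r^4s, r^8s, r^12s, r^16s}, so |H| = 10.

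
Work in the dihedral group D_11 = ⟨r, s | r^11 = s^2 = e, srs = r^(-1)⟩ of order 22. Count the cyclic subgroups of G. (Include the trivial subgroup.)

13

Each element a generates a cyclic subgroup ⟨a⟩; distinct elements may generate the same one (a cyclic group of order d has φ(d) generators).
Cyclic subgroups by order — order 1: 1; order 2: 11; order 11: 1.
Total: 13.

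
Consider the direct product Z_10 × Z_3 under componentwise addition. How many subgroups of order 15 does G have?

|G| = 30 and 15 | 30, so subgroups of order 15 are possible by Lagrange.
The subgroups of order 15 are: {(0,0), (0,1), (0,2), (2,0), (2,1), (2,2), (4,0), (4,1), (4,2), (6,0), (6,1), (6,2), (8,0), (8,1), (8,2)}.
So G has 1 subgroup of order 15.

1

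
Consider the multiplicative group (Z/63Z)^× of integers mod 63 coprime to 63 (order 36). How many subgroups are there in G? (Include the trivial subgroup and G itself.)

|G| = 36, so by Lagrange every subgroup order divides 36. Divisors: 1, 2, 3, 4, 6, 9, 12, 18, 36.
Subgroups by order — order 1: 1; order 2: 3; order 3: 4; order 4: 1; order 6: 12; order 9: 1; order 12: 4; order 18: 3; order 36: 1.
Total: 1 + 3 + 4 + 1 + 12 + 1 + 4 + 3 + 1 = 30.

30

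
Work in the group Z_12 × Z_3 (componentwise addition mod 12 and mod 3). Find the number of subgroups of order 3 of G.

4

|G| = 36 and 3 | 36, so subgroups of order 3 are possible by Lagrange.
The subgroups of order 3 are: {(0,0), (0,1), (0,2)}; {(0,0), (4,0), (8,0)}; {(0,0), (4,1), (8,2)}; {(0,0), (4,2), (8,1)}.
So G has 4 subgroups of order 3.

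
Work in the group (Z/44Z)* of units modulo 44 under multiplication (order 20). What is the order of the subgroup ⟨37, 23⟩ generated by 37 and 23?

10

|⟨37⟩| = 5 and |⟨23⟩| = 2, so |H| is a multiple of lcm(5, 2) = 10 and divides |G| = 20.
Closing under the operation: H = {1, 3, 5, 9, 15, 23, 25, 27, 31, 37}, so |H| = 10.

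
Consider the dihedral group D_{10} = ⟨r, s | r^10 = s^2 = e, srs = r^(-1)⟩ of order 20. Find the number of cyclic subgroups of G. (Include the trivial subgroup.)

14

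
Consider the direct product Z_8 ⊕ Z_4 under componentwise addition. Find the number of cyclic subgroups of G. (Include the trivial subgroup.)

14

Each element a generates a cyclic subgroup ⟨a⟩; distinct elements may generate the same one (a cyclic group of order d has φ(d) generators).
Cyclic subgroups by order — order 1: 1; order 2: 3; order 4: 6; order 8: 4.
Total: 14.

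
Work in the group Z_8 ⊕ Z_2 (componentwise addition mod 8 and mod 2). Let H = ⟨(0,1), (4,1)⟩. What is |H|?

4

|⟨(0,1)⟩| = 2 and |⟨(4,1)⟩| = 2, so |H| is a multiple of lcm(2, 2) = 2 and divides |G| = 16.
Closing under the operation: H = {(0,0), (0,1), (4,0), (4,1)}, so |H| = 4.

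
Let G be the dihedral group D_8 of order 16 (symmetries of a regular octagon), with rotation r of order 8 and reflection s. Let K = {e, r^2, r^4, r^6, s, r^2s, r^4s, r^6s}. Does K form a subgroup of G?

Yes

|K| = 8 divides |G| = 16, consistent with Lagrange.
K contains the identity, every element's inverse is in K, and K is closed under ·: it is a subgroup.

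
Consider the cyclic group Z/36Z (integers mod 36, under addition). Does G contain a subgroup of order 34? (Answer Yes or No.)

No

34 does not divide |G| = 36, so by Lagrange no subgroup of order 34 exists.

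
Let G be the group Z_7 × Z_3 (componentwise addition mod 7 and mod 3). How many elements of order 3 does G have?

An element (a,b) has order lcm(ord(a), ord(b)); count pairs with lcm equal to 3.
Enumerating gives 2 such elements.

2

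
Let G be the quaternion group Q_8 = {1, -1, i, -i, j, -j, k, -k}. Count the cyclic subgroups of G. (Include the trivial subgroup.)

A cyclic subgroup of order d is generated by each of its φ(d) elements of order d, so the cyclic subgroups of order d number (#elements of order d)/φ(d).
Cyclic subgroups by order — order 1: 1; order 2: 1; order 4: 3.
Total: 5.

5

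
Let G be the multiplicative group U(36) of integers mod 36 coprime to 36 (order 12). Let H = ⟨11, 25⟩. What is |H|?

|⟨11⟩| = 6 and |⟨25⟩| = 3, so |H| is a multiple of lcm(6, 3) = 6 and divides |G| = 12.
Closing under the operation: H = {1, 11, 13, 23, 25, 35}, so |H| = 6.

6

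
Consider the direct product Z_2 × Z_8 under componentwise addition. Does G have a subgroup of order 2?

Yes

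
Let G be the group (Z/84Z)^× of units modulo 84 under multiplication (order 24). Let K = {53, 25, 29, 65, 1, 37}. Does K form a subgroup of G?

|K| = 6 divides |G| = 24, consistent with Lagrange.
K contains the identity, every element's inverse is in K, and K is closed under ·: it is a subgroup.
In fact K = ⟨65⟩.

Yes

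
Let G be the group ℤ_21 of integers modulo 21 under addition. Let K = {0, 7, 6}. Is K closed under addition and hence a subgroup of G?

No

6 ∈ K but its inverse 15 ∉ K, so K is not a subgroup.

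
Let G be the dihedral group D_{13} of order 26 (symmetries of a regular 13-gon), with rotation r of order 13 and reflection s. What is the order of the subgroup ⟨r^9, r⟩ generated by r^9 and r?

|⟨r^9⟩| = 13 and |⟨r⟩| = 13, so |H| is a multiple of lcm(13, 13) = 13 and divides |G| = 26.
Closing under the operation: H = {e, r, r^2, r^3, r^4, r^5, r^6, r^7, r^8, r^9, r^10, r^11, r^12}, so |H| = 13.

13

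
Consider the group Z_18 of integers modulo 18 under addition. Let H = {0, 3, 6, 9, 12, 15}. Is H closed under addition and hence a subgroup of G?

Yes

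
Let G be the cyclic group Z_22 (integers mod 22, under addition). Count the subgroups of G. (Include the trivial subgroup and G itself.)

4

Subgroups of the cyclic group Z_22 correspond bijectively to divisors of 22.
Divisors of 22: 1, 2, 11, 22.
So Z_22 has 4 subgroups.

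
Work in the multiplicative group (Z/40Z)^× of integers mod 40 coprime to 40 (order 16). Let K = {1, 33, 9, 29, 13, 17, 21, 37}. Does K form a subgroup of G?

Yes

|K| = 8 divides |G| = 16, consistent with Lagrange.
K contains the identity, every element's inverse is in K, and K is closed under ·: it is a subgroup.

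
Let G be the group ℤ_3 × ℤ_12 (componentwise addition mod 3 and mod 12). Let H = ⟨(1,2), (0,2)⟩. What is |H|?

|⟨(1,2)⟩| = 6 and |⟨(0,2)⟩| = 6, so |H| is a multiple of lcm(6, 6) = 6 and divides |G| = 36.
Closing under the operation: H = {(0,0), (0,2), (0,4), (0,6), (0,8), (0,10), (1,0), (1,2), (1,4), (1,6), (1,8), (1,10), (2,0), (2,2), (2,4), (2,6), (2,8), (2,10)}, so |H| = 18.

18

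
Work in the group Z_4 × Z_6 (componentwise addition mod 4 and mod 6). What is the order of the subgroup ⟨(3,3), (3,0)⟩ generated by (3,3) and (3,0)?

8

|⟨(3,3)⟩| = 4 and |⟨(3,0)⟩| = 4, so |H| is a multiple of lcm(4, 4) = 4 and divides |G| = 24.
Closing under the operation: H = {(0,0), (0,3), (1,0), (1,3), (2,0), (2,3), (3,0), (3,3)}, so |H| = 8.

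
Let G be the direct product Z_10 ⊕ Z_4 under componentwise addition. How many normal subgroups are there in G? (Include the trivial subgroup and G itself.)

G is abelian, so every subgroup is normal.
G has 16 subgroups in total, hence 16 normal subgroups.

16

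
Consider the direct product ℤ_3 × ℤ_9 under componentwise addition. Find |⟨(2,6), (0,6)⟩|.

9

|⟨(2,6)⟩| = 3 and |⟨(0,6)⟩| = 3, so |H| is a multiple of lcm(3, 3) = 3 and divides |G| = 27.
Closing under the operation: H = {(0,0), (0,3), (0,6), (1,0), (1,3), (1,6), (2,0), (2,3), (2,6)}, so |H| = 9.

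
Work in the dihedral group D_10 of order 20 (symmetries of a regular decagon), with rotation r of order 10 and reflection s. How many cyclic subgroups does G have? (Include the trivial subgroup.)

14

Each element a generates a cyclic subgroup ⟨a⟩; distinct elements may generate the same one (a cyclic group of order d has φ(d) generators).
Cyclic subgroups by order — order 1: 1; order 2: 11; order 5: 1; order 10: 1.
Total: 14.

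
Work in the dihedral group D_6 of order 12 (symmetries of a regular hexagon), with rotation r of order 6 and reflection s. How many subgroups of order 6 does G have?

|G| = 12 and 6 | 12, so subgroups of order 6 are possible by Lagrange.
The subgroups of order 6 are: {e, r, r^2, r^3, r^4, r^5}; {e, r^2, r^4, s, r^2s, r^4s}; {e, r^2, r^4, rs, r^3s, r^5s}.
So G has 3 subgroups of order 6.

3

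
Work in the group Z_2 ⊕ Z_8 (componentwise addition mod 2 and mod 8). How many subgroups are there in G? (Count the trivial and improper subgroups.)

11

|G| = 16, so by Lagrange every subgroup order divides 16. Divisors: 1, 2, 4, 8, 16.
Subgroups by order — order 1: 1; order 2: 3; order 4: 3; order 8: 3; order 16: 1.
Total: 1 + 3 + 3 + 3 + 1 = 11.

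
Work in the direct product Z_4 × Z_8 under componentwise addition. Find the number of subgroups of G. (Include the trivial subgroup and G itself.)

22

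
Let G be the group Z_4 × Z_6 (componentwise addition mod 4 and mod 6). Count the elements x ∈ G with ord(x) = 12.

An element (a,b) has order lcm(ord(a), ord(b)); count pairs with lcm equal to 12.
Enumerating gives 8 such elements.

8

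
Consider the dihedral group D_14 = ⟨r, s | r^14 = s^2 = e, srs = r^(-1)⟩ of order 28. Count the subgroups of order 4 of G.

|G| = 28 and 4 | 28, so subgroups of order 4 are possible by Lagrange.
The subgroups of order 4 are: {e, r^7, r^3s, r^10s}; {e, r^7, r^4s, r^11s}; {e, r^7, r^5s, r^12s}; {e, r^7, r^6s, r^13s}; … (7 in all).
So G has 7 subgroups of order 4.

7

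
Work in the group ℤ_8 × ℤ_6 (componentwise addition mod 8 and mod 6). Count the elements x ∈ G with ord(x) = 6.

An element (a,b) has order lcm(ord(a), ord(b)); count pairs with lcm equal to 6.
Enumerating gives 6 such elements.

6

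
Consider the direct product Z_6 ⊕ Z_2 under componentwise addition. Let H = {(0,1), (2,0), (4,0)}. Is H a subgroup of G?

The identity (0,0) ∉ H, so H is not a subgroup.

No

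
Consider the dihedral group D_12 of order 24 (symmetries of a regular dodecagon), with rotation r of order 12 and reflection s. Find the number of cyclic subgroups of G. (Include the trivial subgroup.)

18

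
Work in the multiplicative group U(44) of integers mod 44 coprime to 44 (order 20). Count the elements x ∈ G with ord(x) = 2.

The elements of order 2 are: 21, 23, 43.
That's 3.

3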